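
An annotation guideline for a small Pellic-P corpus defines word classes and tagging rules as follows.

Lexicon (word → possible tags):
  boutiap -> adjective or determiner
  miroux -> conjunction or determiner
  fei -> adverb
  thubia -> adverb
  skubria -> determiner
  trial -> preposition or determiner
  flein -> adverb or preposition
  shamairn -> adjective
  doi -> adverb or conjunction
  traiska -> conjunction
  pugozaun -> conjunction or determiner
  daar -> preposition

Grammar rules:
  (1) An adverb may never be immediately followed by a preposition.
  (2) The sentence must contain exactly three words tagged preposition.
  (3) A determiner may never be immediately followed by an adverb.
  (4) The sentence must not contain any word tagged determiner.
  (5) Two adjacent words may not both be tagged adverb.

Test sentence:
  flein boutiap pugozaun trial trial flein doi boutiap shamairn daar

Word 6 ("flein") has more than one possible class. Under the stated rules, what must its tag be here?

Candidates per position — 1:flein {adverb,preposition}; 2:boutiap {adjective,determiner}; 3:pugozaun {conjunction,determiner}; 4:trial {preposition,determiner}; 5:trial {preposition,determiner}; 6:flein {adverb,preposition}; 7:doi {adverb,conjunction}; 8:boutiap {adjective,determiner}; 9:shamairn {adjective}; 10:daar {preposition}.
Word 2 cannot be determiner — rule 4 would then fail for every completion. It is adjective.
Word 3 cannot be determiner — rule 4 would then fail for every completion. It is conjunction.
Word 4 cannot be determiner — rule 4 would then fail for every completion. It is preposition.
Word 5 cannot be determiner — rule 4 would then fail for every completion. It is preposition.
Word 6 cannot be preposition — rule 2 would then fail for every completion. It is adverb.
Word 7 cannot be adverb — rule 5 would then fail for every completion. It is conjunction.
Word 8 cannot be determiner — rule 4 would then fail for every completion. It is adjective.
Word 1 cannot be preposition — rule 2 would then fail for every completion. It is adverb.
The only consistent sequence is: adverb adjective conjunction preposition preposition adverb conjunction adjective adjective preposition.
Check: rule 1 satisfied; rule 2 satisfied; rule 3 satisfied; rule 4 satisfied; rule 5 satisfied.

adverb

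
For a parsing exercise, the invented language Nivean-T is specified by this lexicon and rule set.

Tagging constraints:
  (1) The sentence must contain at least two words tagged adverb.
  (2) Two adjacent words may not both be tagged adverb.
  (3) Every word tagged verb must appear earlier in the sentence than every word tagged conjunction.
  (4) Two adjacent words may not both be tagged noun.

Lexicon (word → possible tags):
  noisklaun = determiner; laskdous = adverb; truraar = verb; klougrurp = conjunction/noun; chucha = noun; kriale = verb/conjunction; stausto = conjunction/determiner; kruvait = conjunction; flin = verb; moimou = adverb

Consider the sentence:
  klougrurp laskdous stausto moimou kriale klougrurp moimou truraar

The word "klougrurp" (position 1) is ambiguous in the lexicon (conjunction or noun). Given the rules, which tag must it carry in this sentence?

noun

Candidates per position — 1:klougrurp {conjunction,noun}; 2:laskdous {adverb}; 3:stausto {conjunction,determiner}; 4:moimou {adverb}; 5:kriale {verb,conjunction}; 6:klougrurp {conjunction,noun}; 7:moimou {adverb}; 8:truraar {verb}.
Position 1: conjunction is ruled out by rule 3; that leaves noun.
Position 3: conjunction is ruled out by rule 3; that leaves determiner.
Position 5: conjunction is ruled out by rule 3; that leaves verb.
Position 6: conjunction is ruled out by rule 3; that leaves noun.
The unique satisfying tagging is: noun adverb determiner adverb verb noun adverb verb.
Verifying each rule — rule 1 satisfied; rule 2 satisfied; rule 3 satisfied; rule 4 satisfied.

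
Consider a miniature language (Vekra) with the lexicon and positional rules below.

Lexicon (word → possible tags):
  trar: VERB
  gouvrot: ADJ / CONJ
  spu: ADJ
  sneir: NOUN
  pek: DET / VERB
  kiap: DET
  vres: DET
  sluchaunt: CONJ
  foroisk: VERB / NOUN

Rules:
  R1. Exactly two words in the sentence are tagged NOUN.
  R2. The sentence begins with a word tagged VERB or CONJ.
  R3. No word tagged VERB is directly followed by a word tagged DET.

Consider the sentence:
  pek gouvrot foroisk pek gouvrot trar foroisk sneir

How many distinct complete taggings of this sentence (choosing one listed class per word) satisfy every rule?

12

Candidates per position — 1:pek {DET,VERB}; 2:gouvrot {ADJ,CONJ}; 3:foroisk {VERB,NOUN}; 4:pek {DET,VERB}; 5:gouvrot {ADJ,CONJ}; 6:trar {VERB}; 7:foroisk {VERB,NOUN}; 8:sneir {NOUN}.
There are 64 candidate sequences in total.
Checking each against the rules leaves 12 sequences.
Count = 12.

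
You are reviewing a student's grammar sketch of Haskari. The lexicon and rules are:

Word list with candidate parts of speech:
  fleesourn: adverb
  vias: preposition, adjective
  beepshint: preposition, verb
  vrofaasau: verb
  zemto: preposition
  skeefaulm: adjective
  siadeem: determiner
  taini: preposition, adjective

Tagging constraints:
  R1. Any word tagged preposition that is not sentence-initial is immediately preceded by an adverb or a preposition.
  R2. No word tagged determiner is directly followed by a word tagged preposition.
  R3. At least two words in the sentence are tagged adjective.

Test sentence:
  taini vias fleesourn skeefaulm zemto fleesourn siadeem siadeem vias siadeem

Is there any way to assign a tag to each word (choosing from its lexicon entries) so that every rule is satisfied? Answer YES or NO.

Candidates per position — 1:taini {preposition,adjective}; 2:vias {preposition,adjective}; 3:fleesourn {adverb}; 4:skeefaulm {adjective}; 5:zemto {preposition}; 6:fleesourn {adverb}; 7:siadeem {determiner}; 8:siadeem {determiner}; 9:vias {preposition,adjective}; 10:siadeem {determiner}.
Rule 1 cannot be satisfied by any choice of tags from the lexicon.
So there is no consistent tagging.

NO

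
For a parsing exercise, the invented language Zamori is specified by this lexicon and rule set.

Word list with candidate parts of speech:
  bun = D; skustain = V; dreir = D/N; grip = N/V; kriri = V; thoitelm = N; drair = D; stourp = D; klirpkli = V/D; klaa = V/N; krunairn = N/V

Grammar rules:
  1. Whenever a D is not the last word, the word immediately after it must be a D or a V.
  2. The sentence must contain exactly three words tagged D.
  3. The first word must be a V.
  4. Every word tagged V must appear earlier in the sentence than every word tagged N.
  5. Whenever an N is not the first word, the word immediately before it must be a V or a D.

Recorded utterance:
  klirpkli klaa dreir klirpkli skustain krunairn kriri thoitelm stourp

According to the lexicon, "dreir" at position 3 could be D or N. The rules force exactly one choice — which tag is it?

Candidates per position — 1:klirpkli {V,D}; 2:klaa {V,N}; 3:dreir {D,N}; 4:klirpkli {V,D}; 5:skustain {V}; 6:krunairn {N,V}; 7:kriri {V}; 8:thoitelm {N}; 9:stourp {D}.
Word 1 cannot be D — rule 3 would then fail for every completion. It is V.
Word 2 cannot be N — rule 4 would then fail for every completion. It is V.
Word 3 cannot be N — rule 2 would then fail for every completion. It is D.
Word 4 cannot be V — rule 2 would then fail for every completion. It is D.
Word 6 cannot be N — rule 4 would then fail for every completion. It is V.
The unique satisfying tagging is: V V D D V V V N D.
Check: rule 1 ✓; rule 2 ✓; rule 3 ✓; rule 4 ✓; rule 5 ✓.

D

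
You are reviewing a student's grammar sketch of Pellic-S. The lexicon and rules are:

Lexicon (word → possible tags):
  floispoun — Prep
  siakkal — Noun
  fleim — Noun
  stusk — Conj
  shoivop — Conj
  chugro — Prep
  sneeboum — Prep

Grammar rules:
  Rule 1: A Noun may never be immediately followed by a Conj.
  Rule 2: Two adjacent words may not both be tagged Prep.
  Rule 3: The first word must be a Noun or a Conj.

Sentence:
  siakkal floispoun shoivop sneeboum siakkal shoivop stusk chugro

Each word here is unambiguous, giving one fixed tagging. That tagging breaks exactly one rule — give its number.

1

Fixed tagging: Noun Prep Conj Prep Noun Conj Conj Prep.
Rule check: R1 fails, R2 ok, R3 ok.
Only rule 1 fails.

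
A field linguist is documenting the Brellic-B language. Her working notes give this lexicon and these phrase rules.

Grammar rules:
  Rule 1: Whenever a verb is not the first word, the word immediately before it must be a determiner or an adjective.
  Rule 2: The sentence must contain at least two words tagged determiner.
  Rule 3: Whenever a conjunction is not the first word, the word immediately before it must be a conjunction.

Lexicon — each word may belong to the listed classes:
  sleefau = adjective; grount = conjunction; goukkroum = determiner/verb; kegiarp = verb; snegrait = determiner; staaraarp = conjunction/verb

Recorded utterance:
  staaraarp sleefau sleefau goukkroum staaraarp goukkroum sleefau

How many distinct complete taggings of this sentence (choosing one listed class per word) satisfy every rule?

Candidates per position — 1:staaraarp {conjunction,verb}; 2:sleefau {adjective}; 3:sleefau {adjective}; 4:goukkroum {determiner,verb}; 5:staaraarp {conjunction,verb}; 6:goukkroum {determiner,verb}; 7:sleefau {adjective}.
There are 16 candidate sequences in total.
The sequences that satisfy every rule: conjunction adjective adjective determiner verb determiner adjective; verb adjective adjective determiner verb determiner adjective.
Count = 2.

2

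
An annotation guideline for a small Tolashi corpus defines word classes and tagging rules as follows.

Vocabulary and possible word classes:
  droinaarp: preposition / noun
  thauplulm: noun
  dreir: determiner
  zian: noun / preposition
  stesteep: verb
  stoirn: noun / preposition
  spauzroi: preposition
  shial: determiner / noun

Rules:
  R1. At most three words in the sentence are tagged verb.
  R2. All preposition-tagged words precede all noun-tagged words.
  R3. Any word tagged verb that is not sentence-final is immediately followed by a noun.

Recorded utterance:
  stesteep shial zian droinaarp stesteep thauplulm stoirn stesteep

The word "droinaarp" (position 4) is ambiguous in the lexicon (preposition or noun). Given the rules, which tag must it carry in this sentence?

Candidates per position — 1:stesteep {verb}; 2:shial {determiner,noun}; 3:zian {noun,preposition}; 4:droinaarp {preposition,noun}; 5:stesteep {verb}; 6:thauplulm {noun}; 7:stoirn {noun,preposition}; 8:stesteep {verb}.
If word 2 were determiner, no tagging could satisfy rule 3; so word 2 is noun.
If word 3 were preposition, no tagging could satisfy rule 2; so word 3 is noun.
If word 4 were preposition, no tagging could satisfy rule 2; so word 4 is noun.
If word 7 were preposition, no tagging could satisfy rule 2; so word 7 is noun.
So the tagging must be: verb noun noun noun verb noun noun verb.
Checking: rule 1 ok; rule 2 ok; rule 3 ok.

noun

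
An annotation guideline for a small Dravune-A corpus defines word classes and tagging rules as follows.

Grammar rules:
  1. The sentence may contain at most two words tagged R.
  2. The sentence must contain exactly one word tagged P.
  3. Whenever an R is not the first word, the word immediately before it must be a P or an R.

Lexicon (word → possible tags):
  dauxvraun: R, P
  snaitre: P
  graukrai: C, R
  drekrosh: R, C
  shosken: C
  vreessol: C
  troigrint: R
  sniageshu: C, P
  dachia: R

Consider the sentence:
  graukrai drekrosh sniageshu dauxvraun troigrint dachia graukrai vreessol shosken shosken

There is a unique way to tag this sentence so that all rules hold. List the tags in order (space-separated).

Candidates per position — 1:graukrai {C,R}; 2:drekrosh {R,C}; 3:sniageshu {C,P}; 4:dauxvraun {R,P}; 5:troigrint {R}; 6:dachia {R}; 7:graukrai {C,R}; 8:vreessol {C}; 9:shosken {C}; 10:shosken {C}.
If word 1 were R, no tagging could satisfy rule 1; so word 1 is C.
If word 2 were R, no tagging could satisfy rule 1; so word 2 is C.
If word 4 were R, no tagging could satisfy rule 1; so word 4 is P.
If word 7 were R, no tagging could satisfy rule 1; so word 7 is C.
If word 3 were P, no tagging could satisfy rule 2; so word 3 is C.
The only consistent sequence is: C C C P R R C C C C.
Rule-by-rule: rule 1 holds; rule 2 holds; rule 3 holds.

C C C P R R C C C C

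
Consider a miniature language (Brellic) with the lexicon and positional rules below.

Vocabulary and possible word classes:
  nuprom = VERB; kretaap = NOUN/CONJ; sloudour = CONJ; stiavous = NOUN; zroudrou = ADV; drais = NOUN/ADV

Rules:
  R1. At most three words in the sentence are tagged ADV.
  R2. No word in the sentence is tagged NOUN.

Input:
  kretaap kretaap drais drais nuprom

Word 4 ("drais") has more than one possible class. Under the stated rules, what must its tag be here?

ADV

Candidates per position — 1:kretaap {NOUN,CONJ}; 2:kretaap {NOUN,CONJ}; 3:drais {NOUN,ADV}; 4:drais {NOUN,ADV}; 5:nuprom {VERB}.
Word 1 cannot be NOUN — rule 2 would then fail for every completion. It is CONJ.
Word 2 cannot be NOUN — rule 2 would then fail for every completion. It is CONJ.
Word 3 cannot be NOUN — rule 2 would then fail for every completion. It is ADV.
Word 4 cannot be NOUN — rule 2 would then fail for every completion. It is ADV.
So the tagging must be: CONJ CONJ ADV ADV VERB.
Verifying each rule — rule 1 ✓; rule 2 ✓.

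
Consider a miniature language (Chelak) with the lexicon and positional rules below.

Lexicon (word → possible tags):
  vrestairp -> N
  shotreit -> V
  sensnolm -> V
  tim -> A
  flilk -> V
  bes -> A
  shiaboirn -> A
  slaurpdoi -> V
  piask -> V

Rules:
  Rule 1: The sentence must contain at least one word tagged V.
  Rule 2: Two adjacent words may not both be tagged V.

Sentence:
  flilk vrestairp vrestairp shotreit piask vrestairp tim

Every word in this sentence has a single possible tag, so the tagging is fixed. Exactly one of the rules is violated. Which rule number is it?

2

Fixed tagging: V N N V V N A.
Applying the rules: R1 ✓, R2 ✗.
Only rule 2 fails.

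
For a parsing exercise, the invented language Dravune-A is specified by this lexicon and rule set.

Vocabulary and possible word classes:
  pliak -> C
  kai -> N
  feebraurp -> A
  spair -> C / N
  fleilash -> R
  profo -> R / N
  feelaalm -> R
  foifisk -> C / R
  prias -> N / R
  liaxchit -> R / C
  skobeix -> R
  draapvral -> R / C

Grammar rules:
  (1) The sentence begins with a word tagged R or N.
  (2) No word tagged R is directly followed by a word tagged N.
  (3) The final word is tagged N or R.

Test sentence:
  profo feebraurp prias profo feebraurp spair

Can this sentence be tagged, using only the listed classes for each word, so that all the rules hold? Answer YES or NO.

Candidates per position — 1:profo {R,N}; 2:feebraurp {A}; 3:prias {N,R}; 4:profo {R,N}; 5:feebraurp {A}; 6:spair {C,N}.
One satisfying assignment: N A N R A N.
Check: rule 1 holds; rule 2 holds; rule 3 holds.

YES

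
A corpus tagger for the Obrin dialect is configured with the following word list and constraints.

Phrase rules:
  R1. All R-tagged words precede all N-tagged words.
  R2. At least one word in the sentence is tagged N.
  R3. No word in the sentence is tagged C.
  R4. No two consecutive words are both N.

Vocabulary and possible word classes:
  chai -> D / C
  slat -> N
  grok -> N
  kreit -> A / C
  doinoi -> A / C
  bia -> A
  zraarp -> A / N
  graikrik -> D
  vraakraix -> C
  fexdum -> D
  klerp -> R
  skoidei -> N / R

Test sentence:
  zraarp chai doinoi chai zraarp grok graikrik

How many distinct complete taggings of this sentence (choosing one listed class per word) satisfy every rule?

2

Candidates per position — 1:zraarp {A,N}; 2:chai {D,C}; 3:doinoi {A,C}; 4:chai {D,C}; 5:zraarp {A,N}; 6:grok {N}; 7:graikrik {D}.
There are 32 candidate sequences in total.
The sequences that satisfy every rule: A D A D A N D; N D A D A N D.
Count = 2.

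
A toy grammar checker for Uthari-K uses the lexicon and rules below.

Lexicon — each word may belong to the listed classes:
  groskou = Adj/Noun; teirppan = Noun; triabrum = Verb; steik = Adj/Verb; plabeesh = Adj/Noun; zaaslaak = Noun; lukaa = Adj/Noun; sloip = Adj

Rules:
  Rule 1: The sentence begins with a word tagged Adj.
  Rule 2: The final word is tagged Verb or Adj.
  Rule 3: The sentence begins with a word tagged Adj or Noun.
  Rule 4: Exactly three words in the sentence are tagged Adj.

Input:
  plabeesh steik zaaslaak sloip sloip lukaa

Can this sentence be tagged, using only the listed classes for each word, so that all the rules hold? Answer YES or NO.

NO

Candidates per position — 1:plabeesh {Adj,Noun}; 2:steik {Adj,Verb}; 3:zaaslaak {Noun}; 4:sloip {Adj}; 5:sloip {Adj}; 6:lukaa {Adj,Noun}.
Every candidate sequence violates at least one rule; no consistent tagging exists.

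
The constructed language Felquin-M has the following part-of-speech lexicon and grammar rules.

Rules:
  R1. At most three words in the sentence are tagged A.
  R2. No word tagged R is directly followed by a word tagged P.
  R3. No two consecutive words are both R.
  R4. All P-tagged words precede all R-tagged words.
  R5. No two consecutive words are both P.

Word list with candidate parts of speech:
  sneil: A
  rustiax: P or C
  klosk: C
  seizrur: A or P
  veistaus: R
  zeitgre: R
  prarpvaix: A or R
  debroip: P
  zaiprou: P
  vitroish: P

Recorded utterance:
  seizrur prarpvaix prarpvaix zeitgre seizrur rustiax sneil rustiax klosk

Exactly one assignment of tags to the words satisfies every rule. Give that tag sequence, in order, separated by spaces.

P R A R A C A C C

Candidates per position — 1:seizrur {A,P}; 2:prarpvaix {A,R}; 3:prarpvaix {A,R}; 4:zeitgre {R}; 5:seizrur {A,P}; 6:rustiax {P,C}; 7:sneil {A}; 8:rustiax {P,C}; 9:klosk {C}.
At position 3, choosing R makes rule 3 impossible to satisfy; hence A.
At position 5, choosing P makes rule 2 impossible to satisfy; hence A.
At position 6, choosing P makes rule 4 impossible to satisfy; hence C.
At position 8, choosing P makes rule 4 impossible to satisfy; hence C.
At position 1, choosing A makes rule 1 impossible to satisfy; hence P.
At position 2, choosing A makes rule 1 impossible to satisfy; hence R.
So the tagging must be: P R A R A C A C C.
Checking: rule 1 ok; rule 2 ok; rule 3 ok; rule 4 ok; rule 5 ok.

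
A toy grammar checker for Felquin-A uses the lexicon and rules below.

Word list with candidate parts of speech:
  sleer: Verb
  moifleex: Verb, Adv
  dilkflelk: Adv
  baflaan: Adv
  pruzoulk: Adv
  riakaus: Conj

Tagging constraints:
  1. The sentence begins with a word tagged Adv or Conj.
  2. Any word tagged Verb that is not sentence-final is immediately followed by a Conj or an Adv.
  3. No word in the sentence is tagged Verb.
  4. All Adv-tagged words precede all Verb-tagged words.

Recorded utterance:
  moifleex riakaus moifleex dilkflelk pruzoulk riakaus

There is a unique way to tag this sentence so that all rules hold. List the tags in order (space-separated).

Adv Conj Adv Adv Adv Conj

Candidates per position — 1:moifleex {Verb,Adv}; 2:riakaus {Conj}; 3:moifleex {Verb,Adv}; 4:dilkflelk {Adv}; 5:pruzoulk {Adv}; 6:riakaus {Conj}.
Word 1 cannot be Verb — rule 1 would then fail for every completion. It is Adv.
Word 3 cannot be Verb — rule 3 would then fail for every completion. It is Adv.
That leaves exactly one tagging: Adv Conj Adv Adv Adv Conj.
Verifying each rule — rule 1 ok; rule 2 ok; rule 3 ok; rule 4 ok.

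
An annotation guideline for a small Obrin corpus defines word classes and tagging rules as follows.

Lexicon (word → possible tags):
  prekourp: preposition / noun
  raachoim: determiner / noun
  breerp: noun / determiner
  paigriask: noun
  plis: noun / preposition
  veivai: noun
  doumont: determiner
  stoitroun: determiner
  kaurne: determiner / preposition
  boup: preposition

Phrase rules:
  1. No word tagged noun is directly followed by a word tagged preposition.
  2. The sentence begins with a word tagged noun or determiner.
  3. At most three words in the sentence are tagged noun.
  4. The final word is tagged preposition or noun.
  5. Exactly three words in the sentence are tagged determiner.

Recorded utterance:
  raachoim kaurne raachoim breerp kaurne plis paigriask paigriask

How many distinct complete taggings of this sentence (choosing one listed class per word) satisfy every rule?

6

Candidates per position — 1:raachoim {determiner,noun}; 2:kaurne {determiner,preposition}; 3:raachoim {determiner,noun}; 4:breerp {noun,determiner}; 5:kaurne {determiner,preposition}; 6:plis {noun,preposition}; 7:paigriask {noun}; 8:paigriask {noun}.
There are 64 candidate sequences in total.
Checking each against the rules leaves 6 sequences.
Count = 6.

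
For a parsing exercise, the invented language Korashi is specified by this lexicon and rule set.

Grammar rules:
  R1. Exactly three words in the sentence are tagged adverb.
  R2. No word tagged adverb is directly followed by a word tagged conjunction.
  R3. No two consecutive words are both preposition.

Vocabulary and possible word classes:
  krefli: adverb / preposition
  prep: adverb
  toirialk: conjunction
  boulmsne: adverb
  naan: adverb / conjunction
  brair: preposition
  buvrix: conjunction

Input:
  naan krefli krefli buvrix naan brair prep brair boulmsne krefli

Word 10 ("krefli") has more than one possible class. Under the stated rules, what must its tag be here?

Candidates per position — 1:naan {adverb,conjunction}; 2:krefli {adverb,preposition}; 3:krefli {adverb,preposition}; 4:buvrix {conjunction}; 5:naan {adverb,conjunction}; 6:brair {preposition}; 7:prep {adverb}; 8:brair {preposition}; 9:boulmsne {adverb}; 10:krefli {adverb,preposition}.
Position 3: adverb is ruled out by rule 2; that leaves preposition.
Position 2: preposition is ruled out by rule 3; that leaves adverb.
Position 5: adverb is ruled out by rule 1; that leaves conjunction.
Position 10: adverb is ruled out by rule 1; that leaves preposition.
Position 1: adverb is ruled out by rule 1; that leaves conjunction.
The unique satisfying tagging is: conjunction adverb preposition conjunction conjunction preposition adverb preposition adverb preposition.
Check: rule 1 ✓; rule 2 ✓; rule 3 ✓.

preposition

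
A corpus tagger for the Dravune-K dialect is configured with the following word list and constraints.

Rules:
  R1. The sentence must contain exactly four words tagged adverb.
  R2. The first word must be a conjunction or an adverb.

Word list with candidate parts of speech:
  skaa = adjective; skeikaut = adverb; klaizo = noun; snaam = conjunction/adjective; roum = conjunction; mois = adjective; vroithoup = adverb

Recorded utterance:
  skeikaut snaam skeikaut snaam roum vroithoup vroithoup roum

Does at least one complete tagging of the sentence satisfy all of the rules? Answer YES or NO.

Candidates per position — 1:skeikaut {adverb}; 2:snaam {conjunction,adjective}; 3:skeikaut {adverb}; 4:snaam {conjunction,adjective}; 5:roum {conjunction}; 6:vroithoup {adverb}; 7:vroithoup {adverb}; 8:roum {conjunction}.
One satisfying assignment: adverb adjective adverb adjective conjunction adverb adverb conjunction.
Check: rule 1 ok; rule 2 ok.

YES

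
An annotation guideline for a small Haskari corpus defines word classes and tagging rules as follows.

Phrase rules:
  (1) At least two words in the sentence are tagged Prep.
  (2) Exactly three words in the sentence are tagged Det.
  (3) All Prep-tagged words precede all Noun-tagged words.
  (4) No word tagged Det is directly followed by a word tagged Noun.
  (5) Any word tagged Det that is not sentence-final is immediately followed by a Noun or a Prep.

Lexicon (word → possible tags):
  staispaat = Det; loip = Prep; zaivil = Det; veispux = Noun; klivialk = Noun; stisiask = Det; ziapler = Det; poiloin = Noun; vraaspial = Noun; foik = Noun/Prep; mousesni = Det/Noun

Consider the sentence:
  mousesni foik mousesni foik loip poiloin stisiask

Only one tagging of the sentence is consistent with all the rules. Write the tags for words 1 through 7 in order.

Candidates per position — 1:mousesni {Det,Noun}; 2:foik {Noun,Prep}; 3:mousesni {Det,Noun}; 4:foik {Noun,Prep}; 5:loip {Prep}; 6:poiloin {Noun}; 7:stisiask {Det}.
Position 1: Noun is ruled out by rule 2; that leaves Det.
Position 2: Noun is ruled out by rule 3; that leaves Prep.
Position 3: Noun is ruled out by rule 2; that leaves Det.
Position 4: Noun is ruled out by rule 3; that leaves Prep.
The only consistent sequence is: Det Prep Det Prep Prep Noun Det.
Verifying each rule — rule 1 holds; rule 2 holds; rule 3 holds; rule 4 holds; rule 5 holds.

Det Prep Det Prep Prep Noun Det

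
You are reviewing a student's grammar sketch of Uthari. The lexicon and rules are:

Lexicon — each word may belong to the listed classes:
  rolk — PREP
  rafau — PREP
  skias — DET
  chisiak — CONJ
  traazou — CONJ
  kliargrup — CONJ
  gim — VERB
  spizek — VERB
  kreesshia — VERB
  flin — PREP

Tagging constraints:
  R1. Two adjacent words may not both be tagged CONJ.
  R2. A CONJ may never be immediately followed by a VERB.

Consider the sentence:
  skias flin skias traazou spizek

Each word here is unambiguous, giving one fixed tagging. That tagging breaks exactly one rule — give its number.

2

Fixed tagging: DET PREP DET CONJ VERB.
Rule check: R1 holds, R2 violated.
Only rule 2 fails.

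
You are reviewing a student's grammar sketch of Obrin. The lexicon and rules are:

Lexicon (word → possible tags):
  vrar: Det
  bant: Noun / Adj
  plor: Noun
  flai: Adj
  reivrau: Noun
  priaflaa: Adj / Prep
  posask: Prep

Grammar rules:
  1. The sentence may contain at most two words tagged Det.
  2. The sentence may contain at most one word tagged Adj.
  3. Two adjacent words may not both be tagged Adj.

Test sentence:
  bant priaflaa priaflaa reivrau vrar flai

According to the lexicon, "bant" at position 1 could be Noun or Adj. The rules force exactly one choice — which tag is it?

Candidates per position — 1:bant {Noun,Adj}; 2:priaflaa {Adj,Prep}; 3:priaflaa {Adj,Prep}; 4:reivrau {Noun}; 5:vrar {Det}; 6:flai {Adj}.
Word 1 cannot be Adj — rule 2 would then fail for every completion. It is Noun.
Word 2 cannot be Adj — rule 2 would then fail for every completion. It is Prep.
Word 3 cannot be Adj — rule 2 would then fail for every completion. It is Prep.
The only consistent sequence is: Noun Prep Prep Noun Det Adj.
Rule-by-rule: rule 1 holds; rule 2 holds; rule 3 holds.

Noun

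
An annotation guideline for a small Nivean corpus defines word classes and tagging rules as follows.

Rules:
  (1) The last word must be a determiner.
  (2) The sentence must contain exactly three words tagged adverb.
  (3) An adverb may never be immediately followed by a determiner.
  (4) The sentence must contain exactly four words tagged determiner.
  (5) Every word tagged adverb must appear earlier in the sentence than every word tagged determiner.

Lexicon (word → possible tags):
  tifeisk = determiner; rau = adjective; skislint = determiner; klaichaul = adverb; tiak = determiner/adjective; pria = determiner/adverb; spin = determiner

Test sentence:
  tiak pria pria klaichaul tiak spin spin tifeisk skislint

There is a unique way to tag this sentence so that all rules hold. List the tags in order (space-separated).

adjective adverb adverb adverb adjective determiner determiner determiner determiner

Candidates per position — 1:tiak {determiner,adjective}; 2:pria {determiner,adverb}; 3:pria {determiner,adverb}; 4:klaichaul {adverb}; 5:tiak {determiner,adjective}; 6:spin {determiner}; 7:spin {determiner}; 8:tifeisk {determiner}; 9:skislint {determiner}.
If word 1 were determiner, no tagging could satisfy rule 4; so word 1 is adjective.
If word 2 were determiner, no tagging could satisfy rule 2; so word 2 is adverb.
If word 3 were determiner, no tagging could satisfy rule 2; so word 3 is adverb.
If word 5 were determiner, no tagging could satisfy rule 3; so word 5 is adjective.
That leaves exactly one tagging: adjective adverb adverb adverb adjective determiner determiner determiner determiner.
Checking: rule 1 satisfied; rule 2 satisfied; rule 3 satisfied; rule 4 satisfied; rule 5 satisfied.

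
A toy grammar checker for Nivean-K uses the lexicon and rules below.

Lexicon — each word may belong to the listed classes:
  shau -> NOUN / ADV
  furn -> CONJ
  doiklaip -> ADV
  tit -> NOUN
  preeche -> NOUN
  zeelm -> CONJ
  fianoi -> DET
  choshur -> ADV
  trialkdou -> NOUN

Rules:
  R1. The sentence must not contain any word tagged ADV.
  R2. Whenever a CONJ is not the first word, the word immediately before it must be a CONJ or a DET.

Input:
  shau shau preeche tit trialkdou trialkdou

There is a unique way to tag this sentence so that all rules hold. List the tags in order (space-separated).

Candidates per position — 1:shau {NOUN,ADV}; 2:shau {NOUN,ADV}; 3:preeche {NOUN}; 4:tit {NOUN}; 5:trialkdou {NOUN}; 6:trialkdou {NOUN}.
Position 1: tagging it ADV would leave rule 1 unsatisfiable, so it must be NOUN.
Position 2: tagging it ADV would leave rule 1 unsatisfiable, so it must be NOUN.
The unique satisfying tagging is: NOUN NOUN NOUN NOUN NOUN NOUN.
Checking: rule 1 ok; rule 2 ok.

NOUN NOUN NOUN NOUN NOUN NOUN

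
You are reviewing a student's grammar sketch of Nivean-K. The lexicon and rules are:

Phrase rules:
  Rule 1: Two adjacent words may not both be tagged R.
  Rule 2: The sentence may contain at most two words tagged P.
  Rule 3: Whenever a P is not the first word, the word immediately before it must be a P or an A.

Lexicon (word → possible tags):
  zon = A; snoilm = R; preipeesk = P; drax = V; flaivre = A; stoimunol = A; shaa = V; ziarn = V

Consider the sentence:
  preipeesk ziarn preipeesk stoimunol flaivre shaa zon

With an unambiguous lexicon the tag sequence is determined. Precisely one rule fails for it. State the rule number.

Fixed tagging: P V P A A V A.
Applying the rules: R1 pass, R2 pass, R3 fail.
Only rule 3 fails.

3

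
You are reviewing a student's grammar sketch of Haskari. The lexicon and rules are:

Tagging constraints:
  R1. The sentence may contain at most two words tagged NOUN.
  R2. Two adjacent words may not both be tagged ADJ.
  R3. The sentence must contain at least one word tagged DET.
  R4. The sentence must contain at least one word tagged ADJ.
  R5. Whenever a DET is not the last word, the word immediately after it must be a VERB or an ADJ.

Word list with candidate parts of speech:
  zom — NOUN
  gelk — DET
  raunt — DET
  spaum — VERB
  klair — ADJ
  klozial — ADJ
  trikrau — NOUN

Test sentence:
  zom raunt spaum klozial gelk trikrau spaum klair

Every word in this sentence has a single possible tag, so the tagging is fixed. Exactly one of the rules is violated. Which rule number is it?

Fixed tagging: NOUN DET VERB ADJ DET NOUN VERB ADJ.
Applying the rules: R1 ✓, R2 ✓, R3 ✓, R4 ✓, R5 ✗.
Only rule 5 fails.

5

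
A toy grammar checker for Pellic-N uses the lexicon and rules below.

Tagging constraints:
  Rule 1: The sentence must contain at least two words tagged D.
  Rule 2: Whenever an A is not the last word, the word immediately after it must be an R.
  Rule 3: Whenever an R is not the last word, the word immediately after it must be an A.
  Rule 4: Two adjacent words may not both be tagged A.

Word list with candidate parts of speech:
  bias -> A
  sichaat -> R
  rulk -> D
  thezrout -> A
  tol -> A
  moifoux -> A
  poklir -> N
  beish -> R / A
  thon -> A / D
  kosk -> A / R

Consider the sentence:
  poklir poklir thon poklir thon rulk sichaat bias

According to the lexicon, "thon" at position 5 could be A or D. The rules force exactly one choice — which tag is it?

Candidates per position — 1:poklir {N}; 2:poklir {N}; 3:thon {A,D}; 4:poklir {N}; 5:thon {A,D}; 6:rulk {D}; 7:sichaat {R}; 8:bias {A}.
Word 3 cannot be A — rule 2 would then fail for every completion. It is D.
Word 5 cannot be A — rule 2 would then fail for every completion. It is D.
So the tagging must be: N N D N D D R A.
Rule-by-rule: rule 1 holds; rule 2 holds; rule 3 holds; rule 4 holds.

D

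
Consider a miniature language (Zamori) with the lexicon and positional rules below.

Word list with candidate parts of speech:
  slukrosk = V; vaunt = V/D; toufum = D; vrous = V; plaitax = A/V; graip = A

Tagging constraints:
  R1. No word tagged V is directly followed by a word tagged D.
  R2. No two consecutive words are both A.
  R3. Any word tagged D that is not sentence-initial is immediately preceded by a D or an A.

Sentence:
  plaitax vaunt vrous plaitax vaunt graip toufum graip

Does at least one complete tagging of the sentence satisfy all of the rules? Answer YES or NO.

YES

Candidates per position — 1:plaitax {A,V}; 2:vaunt {V,D}; 3:vrous {V}; 4:plaitax {A,V}; 5:vaunt {V,D}; 6:graip {A}; 7:toufum {D}; 8:graip {A}.
One satisfying assignment: V V V V V A D A.
Check: rule 1 ok; rule 2 ok; rule 3 ok.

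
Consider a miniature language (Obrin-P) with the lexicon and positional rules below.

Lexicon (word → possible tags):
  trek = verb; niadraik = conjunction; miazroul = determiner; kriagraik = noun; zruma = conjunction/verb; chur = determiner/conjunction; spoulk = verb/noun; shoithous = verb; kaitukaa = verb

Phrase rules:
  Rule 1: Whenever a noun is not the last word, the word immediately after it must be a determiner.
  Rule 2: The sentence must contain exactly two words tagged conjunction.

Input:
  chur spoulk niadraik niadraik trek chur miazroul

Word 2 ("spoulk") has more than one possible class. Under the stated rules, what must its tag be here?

verb

Candidates per position — 1:chur {determiner,conjunction}; 2:spoulk {verb,noun}; 3:niadraik {conjunction}; 4:niadraik {conjunction}; 5:trek {verb}; 6:chur {determiner,conjunction}; 7:miazroul {determiner}.
At position 1, choosing conjunction makes rule 2 impossible to satisfy; hence determiner.
At position 2, choosing noun makes rule 1 impossible to satisfy; hence verb.
At position 6, choosing conjunction makes rule 2 impossible to satisfy; hence determiner.
That leaves exactly one tagging: determiner verb conjunction conjunction verb determiner determiner.
Checking: rule 1 holds; rule 2 holds.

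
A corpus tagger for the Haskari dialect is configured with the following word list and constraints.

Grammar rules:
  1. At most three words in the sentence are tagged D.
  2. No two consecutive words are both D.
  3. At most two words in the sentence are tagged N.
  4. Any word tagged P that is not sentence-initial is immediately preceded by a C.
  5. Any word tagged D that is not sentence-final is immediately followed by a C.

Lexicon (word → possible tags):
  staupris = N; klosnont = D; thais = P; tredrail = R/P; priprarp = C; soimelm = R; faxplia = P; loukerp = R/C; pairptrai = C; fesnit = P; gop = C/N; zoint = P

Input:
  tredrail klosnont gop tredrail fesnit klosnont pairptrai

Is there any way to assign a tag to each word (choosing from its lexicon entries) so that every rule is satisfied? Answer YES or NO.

NO

Candidates per position — 1:tredrail {R,P}; 2:klosnont {D}; 3:gop {C,N}; 4:tredrail {R,P}; 5:fesnit {P}; 6:klosnont {D}; 7:pairptrai {C}.
Rule 4 cannot be satisfied by any choice of tags from the lexicon.
So there is no consistent tagging.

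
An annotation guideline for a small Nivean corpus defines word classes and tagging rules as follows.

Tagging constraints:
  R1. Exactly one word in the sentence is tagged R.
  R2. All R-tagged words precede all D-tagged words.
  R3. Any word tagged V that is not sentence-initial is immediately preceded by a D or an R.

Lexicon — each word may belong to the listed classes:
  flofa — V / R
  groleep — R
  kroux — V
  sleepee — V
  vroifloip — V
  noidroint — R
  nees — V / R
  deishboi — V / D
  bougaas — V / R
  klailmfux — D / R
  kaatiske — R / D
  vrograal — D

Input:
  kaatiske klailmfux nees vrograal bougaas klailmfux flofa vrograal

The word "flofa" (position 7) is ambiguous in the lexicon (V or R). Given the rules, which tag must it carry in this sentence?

Candidates per position — 1:kaatiske {R,D}; 2:klailmfux {D,R}; 3:nees {V,R}; 4:vrograal {D}; 5:bougaas {V,R}; 6:klailmfux {D,R}; 7:flofa {V,R}; 8:vrograal {D}.
At position 5, choosing R makes rule 2 impossible to satisfy; hence V.
At position 6, choosing R makes rule 2 impossible to satisfy; hence D.
At position 7, choosing R makes rule 2 impossible to satisfy; hence V.
The remaining ambiguous positions (1, 2, 3) are resolved jointly — only one combination satisfies every rule.
The unique satisfying tagging is: R D V D V D V D.
Rule-by-rule: rule 1 holds; rule 2 holds; rule 3 holds.

V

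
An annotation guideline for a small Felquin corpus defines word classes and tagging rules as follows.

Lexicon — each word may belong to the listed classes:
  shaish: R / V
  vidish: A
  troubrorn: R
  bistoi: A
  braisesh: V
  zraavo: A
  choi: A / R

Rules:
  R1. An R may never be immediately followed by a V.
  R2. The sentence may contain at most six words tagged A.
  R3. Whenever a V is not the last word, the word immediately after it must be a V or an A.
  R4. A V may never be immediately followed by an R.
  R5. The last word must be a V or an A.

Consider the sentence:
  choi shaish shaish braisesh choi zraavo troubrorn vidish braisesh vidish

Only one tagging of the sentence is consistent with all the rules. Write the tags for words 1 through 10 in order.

A V V V A A R A V A

Candidates per position — 1:choi {A,R}; 2:shaish {R,V}; 3:shaish {R,V}; 4:braisesh {V}; 5:choi {A,R}; 6:zraavo {A}; 7:troubrorn {R}; 8:vidish {A}; 9:braisesh {V}; 10:vidish {A}.
Position 1: R is ruled out by rule 1; that leaves A.
Position 2: R is ruled out by rule 1; that leaves V.
Position 3: R is ruled out by rule 1; that leaves V.
Position 5: R is ruled out by rule 3; that leaves A.
The only consistent sequence is: A V V V A A R A V A.
Check: rule 1 ✓; rule 2 ✓; rule 3 ✓; rule 4 ✓; rule 5 ✓.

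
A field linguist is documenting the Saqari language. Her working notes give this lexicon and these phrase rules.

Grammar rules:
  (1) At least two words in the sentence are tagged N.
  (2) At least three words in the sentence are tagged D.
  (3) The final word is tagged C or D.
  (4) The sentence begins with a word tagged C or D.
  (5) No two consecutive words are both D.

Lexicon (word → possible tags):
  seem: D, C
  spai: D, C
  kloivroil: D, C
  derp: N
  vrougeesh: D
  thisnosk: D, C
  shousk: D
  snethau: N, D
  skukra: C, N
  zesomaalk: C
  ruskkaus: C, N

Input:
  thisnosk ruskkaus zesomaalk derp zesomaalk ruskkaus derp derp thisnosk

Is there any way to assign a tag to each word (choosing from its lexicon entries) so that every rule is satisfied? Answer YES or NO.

NO

Candidates per position — 1:thisnosk {D,C}; 2:ruskkaus {C,N}; 3:zesomaalk {C}; 4:derp {N}; 5:zesomaalk {C}; 6:ruskkaus {C,N}; 7:derp {N}; 8:derp {N}; 9:thisnosk {D,C}.
Rule 2 cannot be satisfied by any choice of tags from the lexicon.
So there is no consistent tagging.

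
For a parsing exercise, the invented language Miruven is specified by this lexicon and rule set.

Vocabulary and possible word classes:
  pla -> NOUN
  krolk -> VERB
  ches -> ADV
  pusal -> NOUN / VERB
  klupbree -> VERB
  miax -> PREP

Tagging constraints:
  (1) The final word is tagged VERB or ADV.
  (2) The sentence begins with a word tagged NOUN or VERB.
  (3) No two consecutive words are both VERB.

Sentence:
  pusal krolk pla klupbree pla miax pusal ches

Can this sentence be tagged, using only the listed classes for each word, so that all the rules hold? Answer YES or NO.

Candidates per position — 1:pusal {NOUN,VERB}; 2:krolk {VERB}; 3:pla {NOUN}; 4:klupbree {VERB}; 5:pla {NOUN}; 6:miax {PREP}; 7:pusal {NOUN,VERB}; 8:ches {ADV}.
One satisfying assignment: NOUN VERB NOUN VERB NOUN PREP NOUN ADV.
Rule-by-rule: rule 1 ok; rule 2 ok; rule 3 ok.

YES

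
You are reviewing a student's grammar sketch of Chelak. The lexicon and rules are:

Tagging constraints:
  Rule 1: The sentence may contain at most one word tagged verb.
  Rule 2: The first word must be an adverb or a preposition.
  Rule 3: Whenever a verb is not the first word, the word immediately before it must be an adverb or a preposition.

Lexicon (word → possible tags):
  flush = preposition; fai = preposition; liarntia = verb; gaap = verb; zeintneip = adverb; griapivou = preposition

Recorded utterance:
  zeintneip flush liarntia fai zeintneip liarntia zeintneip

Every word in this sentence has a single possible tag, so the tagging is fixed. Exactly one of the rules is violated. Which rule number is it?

1

Fixed tagging: adverb preposition verb preposition adverb verb adverb.
Rule check: R1 fail, R2 pass, R3 pass.
Only rule 1 fails.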